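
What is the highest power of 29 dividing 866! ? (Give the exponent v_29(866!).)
v_29(866!) = 30

Legendre's formula: v_p(n!) = Σ_{k ≥ 1} ⌊n / p^k⌋. For p = 29, n = 866, the terms are:
  ⌊866/29^1⌋ = ⌊866/29⌋ = 29
  ⌊866/29^2⌋ = ⌊866/841⌋ = 1
(the next term ⌊866/29^3⌋ = 0, terminating the sum). Summing: v_29(866!) = 29 + 1 = 30.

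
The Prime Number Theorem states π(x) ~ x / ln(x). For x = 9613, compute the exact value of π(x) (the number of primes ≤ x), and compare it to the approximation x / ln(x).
π(9613) = 1186;  x/ln(x) ≈ 1048.21;  relative error ≈ 11.62%.

Directly count primes up to 9613: π(9613) = 1186. The PNT approximation gives 9613/ln(9613) ≈ 9613/9.17087 ≈ 1048.21. Relative error (π(x) − x/ln(x)) / π(x) ≈ 11.62%; the approximation is known to undercount slightly (Li(x) is a better estimate).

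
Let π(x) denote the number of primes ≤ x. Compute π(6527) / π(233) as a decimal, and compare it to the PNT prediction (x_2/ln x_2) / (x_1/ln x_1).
π(6527)/π(233) = 843/51 ≈ 16.5294;  PNT prediction ≈ 17.3844.

π(233) = 51 and π(6527) = 843, so π(6527)/π(233) ≈ 16.5294. The PNT-predicted ratio is (6527/ln(6527)) / (233/ln(233)) ≈ 17.3844. The two agree to within a few percent, as expected.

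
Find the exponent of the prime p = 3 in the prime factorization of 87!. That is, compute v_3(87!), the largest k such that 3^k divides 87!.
v_3(87!) = 42

Legendre's formula: v_p(n!) = Σ_{k ≥ 1} ⌊n / p^k⌋. For p = 3, n = 87, the terms are:
  ⌊87/3^1⌋ = ⌊87/3⌋ = 29
  ⌊87/3^2⌋ = ⌊87/9⌋ = 9
  ⌊87/3^3⌋ = ⌊87/27⌋ = 3
  ⌊87/3^4⌋ = ⌊87/81⌋ = 1
(the next term ⌊87/3^5⌋ = 0, terminating the sum). Summing: v_3(87!) = 29 + 9 + 3 + 1 = 42.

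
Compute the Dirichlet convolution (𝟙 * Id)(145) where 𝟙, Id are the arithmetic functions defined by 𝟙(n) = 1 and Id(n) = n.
(𝟙 * Id)(145) = 180

Divisors of 145: [1, 5, 29, 145]. For each d | 145:
  d = 1: 𝟙(1) · Id(145/1) = 1 · 145 = 145
  d = 5: 𝟙(5) · Id(145/5) = 1 · 29 = 29
  d = 29: 𝟙(29) · Id(145/29) = 1 · 5 = 5
  d = 145: 𝟙(145) · Id(145/145) = 1 · 1 = 1
Summing: (𝟙 * Id)(145) = 145 + 29 + 5 + 1 = 180.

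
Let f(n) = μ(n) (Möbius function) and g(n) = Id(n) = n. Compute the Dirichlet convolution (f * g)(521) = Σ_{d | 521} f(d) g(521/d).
(μ * Id)(521) = 520

Divisors of 521: [1, 521]. For each d | 521:
  d = 1: μ(1) · Id(521/1) = 1 · 521 = 521
  d = 521: μ(521) · Id(521/521) = -1 · 1 = -1
Summing: (μ * Id)(521) = 521 + -1 = 520.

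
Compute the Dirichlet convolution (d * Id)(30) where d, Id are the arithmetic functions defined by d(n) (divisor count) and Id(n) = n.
(d * Id)(30) = 140

Divisors of 30: [1, 2, 3, 5, 6, 10, 15, 30]. For each d | 30:
  d = 1: d(1) · Id(30/1) = 1 · 30 = 30
  d = 2: d(2) · Id(30/2) = 2 · 15 = 30
  d = 3: d(3) · Id(30/3) = 2 · 10 = 20
  d = 5: d(5) · Id(30/5) = 2 · 6 = 12
  d = 6: d(6) · Id(30/6) = 4 · 5 = 20
  d = 10: d(10) · Id(30/10) = 4 · 3 = 12
  d = 15: d(15) · Id(30/15) = 4 · 2 = 8
  d = 30: d(30) · Id(30/30) = 8 · 1 = 8
Summing: (d * Id)(30) = 30 + 30 + 20 + 12 + 20 + 12 + 8 + 8 = 140.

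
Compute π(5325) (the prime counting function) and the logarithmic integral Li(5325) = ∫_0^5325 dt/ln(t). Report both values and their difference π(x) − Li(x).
π(5325) = 705;  Li(5325) ≈ 722.30;  π(x) − Li(x) ≈ -17.30.

Direct count of primes ≤ 5325 gives π(5325) = 705. Numerical evaluation of the logarithmic integral gives Li(5325) ≈ 722.30. The difference π(x) − Li(x) ≈ -17.30 is typically negative for small/moderate x (Li(x) overestimates), though Littlewood's theorem shows this sign changes infinitely often.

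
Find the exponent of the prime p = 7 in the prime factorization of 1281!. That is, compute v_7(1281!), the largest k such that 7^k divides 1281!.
v_7(1281!) = 212

Legendre's formula: v_p(n!) = Σ_{k ≥ 1} ⌊n / p^k⌋. For p = 7, n = 1281, the terms are:
  ⌊1281/7^1⌋ = ⌊1281/7⌋ = 183
  ⌊1281/7^2⌋ = ⌊1281/49⌋ = 26
  ⌊1281/7^3⌋ = ⌊1281/343⌋ = 3
(the next term ⌊1281/7^4⌋ = 0, terminating the sum). Summing: v_7(1281!) = 183 + 26 + 3 = 212.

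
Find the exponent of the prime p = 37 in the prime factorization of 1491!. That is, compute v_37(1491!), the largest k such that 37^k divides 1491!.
v_37(1491!) = 41

Legendre's formula: v_p(n!) = Σ_{k ≥ 1} ⌊n / p^k⌋. For p = 37, n = 1491, the terms are:
  ⌊1491/37^1⌋ = ⌊1491/37⌋ = 40
  ⌊1491/37^2⌋ = ⌊1491/1369⌋ = 1
(the next term ⌊1491/37^3⌋ = 0, terminating the sum). Summing: v_37(1491!) = 40 + 1 = 41.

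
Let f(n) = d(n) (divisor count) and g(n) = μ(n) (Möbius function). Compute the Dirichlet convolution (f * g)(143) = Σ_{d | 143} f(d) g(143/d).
(d * μ)(143) = 1

Divisors of 143: [1, 11, 13, 143]. For each d | 143:
  d = 1: d(1) · μ(143/1) = 1 · 1 = 1
  d = 11: d(11) · μ(143/11) = 2 · -1 = -2
  d = 13: d(13) · μ(143/13) = 2 · -1 = -2
  d = 143: d(143) · μ(143/143) = 4 · 1 = 4
Summing: (d * μ)(143) = 1 + -2 + -2 + 4 = 1.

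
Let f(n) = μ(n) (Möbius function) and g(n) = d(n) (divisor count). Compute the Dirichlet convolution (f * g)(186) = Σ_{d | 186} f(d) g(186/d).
(μ * d)(186) = 1

Divisors of 186: [1, 2, 3, 6, 31, 62, 93, 186]. For each d | 186:
  d = 1: μ(1) · d(186/1) = 1 · 8 = 8
  d = 2: μ(2) · d(186/2) = -1 · 4 = -4
  d = 3: μ(3) · d(186/3) = -1 · 4 = -4
  d = 6: μ(6) · d(186/6) = 1 · 2 = 2
  d = 31: μ(31) · d(186/31) = -1 · 4 = -4
  d = 62: μ(62) · d(186/62) = 1 · 2 = 2
  d = 93: μ(93) · d(186/93) = 1 · 2 = 2
  d = 186: μ(186) · d(186/186) = -1 · 1 = -1
Summing: (μ * d)(186) = 8 + -4 + -4 + 2 + -4 + 2 + 2 + -1 = 1.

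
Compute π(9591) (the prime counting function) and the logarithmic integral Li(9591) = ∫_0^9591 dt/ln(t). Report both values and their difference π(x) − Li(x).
π(9591) = 1184;  Li(9591) ≈ 1201.63;  π(x) − Li(x) ≈ -17.63.

Direct count of primes ≤ 9591 gives π(9591) = 1184. Numerical evaluation of the logarithmic integral gives Li(9591) ≈ 1201.63. The difference π(x) − Li(x) ≈ -17.63 is typically negative for small/moderate x (Li(x) overestimates), though Littlewood's theorem shows this sign changes infinitely often.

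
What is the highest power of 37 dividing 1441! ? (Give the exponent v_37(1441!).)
v_37(1441!) = 39

Legendre's formula: v_p(n!) = Σ_{k ≥ 1} ⌊n / p^k⌋. For p = 37, n = 1441, the terms are:
  ⌊1441/37^1⌋ = ⌊1441/37⌋ = 38
  ⌊1441/37^2⌋ = ⌊1441/1369⌋ = 1
(the next term ⌊1441/37^3⌋ = 0, terminating the sum). Summing: v_37(1441!) = 38 + 1 = 39.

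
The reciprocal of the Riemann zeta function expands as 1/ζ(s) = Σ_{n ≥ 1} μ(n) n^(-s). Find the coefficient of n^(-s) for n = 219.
μ(219) = 1

Factor n = 219 = 3 · 73. μ(n) = 0 if any exponent ≥ 2 (not squarefree); otherwise μ(n) = (−1)^{ω(n)} where ω(n) is the number of distinct prime factors. Applying: μ(219) = 1.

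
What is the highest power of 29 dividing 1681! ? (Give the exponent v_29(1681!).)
v_29(1681!) = 58

Legendre's formula: v_p(n!) = Σ_{k ≥ 1} ⌊n / p^k⌋. For p = 29, n = 1681, the terms are:
  ⌊1681/29^1⌋ = ⌊1681/29⌋ = 57
  ⌊1681/29^2⌋ = ⌊1681/841⌋ = 1
(the next term ⌊1681/29^3⌋ = 0, terminating the sum). Summing: v_29(1681!) = 57 + 1 = 58.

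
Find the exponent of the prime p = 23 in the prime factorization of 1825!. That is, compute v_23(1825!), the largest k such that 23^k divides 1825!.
v_23(1825!) = 82

Legendre's formula: v_p(n!) = Σ_{k ≥ 1} ⌊n / p^k⌋. For p = 23, n = 1825, the terms are:
  ⌊1825/23^1⌋ = ⌊1825/23⌋ = 79
  ⌊1825/23^2⌋ = ⌊1825/529⌋ = 3
(the next term ⌊1825/23^3⌋ = 0, terminating the sum). Summing: v_23(1825!) = 79 + 3 = 82.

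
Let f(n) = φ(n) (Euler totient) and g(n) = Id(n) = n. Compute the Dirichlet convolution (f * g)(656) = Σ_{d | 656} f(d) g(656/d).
(φ * Id)(656) = 3888

Divisors of 656: [1, 2, 4, 8, 16, 41, 82, 164, 328, 656]. For each d | 656:
  d = 1: φ(1) · Id(656/1) = 1 · 656 = 656
  d = 2: φ(2) · Id(656/2) = 1 · 328 = 328
  d = 4: φ(4) · Id(656/4) = 2 · 164 = 328
  d = 8: φ(8) · Id(656/8) = 4 · 82 = 328
  d = 16: φ(16) · Id(656/16) = 8 · 41 = 328
  d = 41: φ(41) · Id(656/41) = 40 · 16 = 640
  d = 82: φ(82) · Id(656/82) = 40 · 8 = 320
  d = 164: φ(164) · Id(656/164) = 80 · 4 = 320
  d = 328: φ(328) · Id(656/328) = 160 · 2 = 320
  d = 656: φ(656) · Id(656/656) = 320 · 1 = 320
Summing: (φ * Id)(656) = 656 + 328 + 328 + 328 + 328 + 640 + 320 + 320 + 320 + 320 = 3888.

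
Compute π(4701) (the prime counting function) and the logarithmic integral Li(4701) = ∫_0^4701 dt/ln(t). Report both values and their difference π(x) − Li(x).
π(4701) = 634;  Li(4701) ≈ 649.05;  π(x) − Li(x) ≈ -15.05.

Direct count of primes ≤ 4701 gives π(4701) = 634. Numerical evaluation of the logarithmic integral gives Li(4701) ≈ 649.05. The difference π(x) − Li(x) ≈ -15.05 is typically negative for small/moderate x (Li(x) overestimates), though Littlewood's theorem shows this sign changes infinitely often.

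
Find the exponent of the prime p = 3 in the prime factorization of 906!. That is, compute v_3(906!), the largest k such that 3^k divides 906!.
v_3(906!) = 450

Legendre's formula: v_p(n!) = Σ_{k ≥ 1} ⌊n / p^k⌋. For p = 3, n = 906, the terms are:
  ⌊906/3^1⌋ = ⌊906/3⌋ = 302
  ⌊906/3^2⌋ = ⌊906/9⌋ = 100
  ⌊906/3^3⌋ = ⌊906/27⌋ = 33
  ⌊906/3^4⌋ = ⌊906/81⌋ = 11
  ⌊906/3^5⌋ = ⌊906/243⌋ = 3
  ⌊906/3^6⌋ = ⌊906/729⌋ = 1
(the next term ⌊906/3^7⌋ = 0, terminating the sum). Summing: v_3(906!) = 302 + 100 + 33 + 11 + 3 + 1 = 450.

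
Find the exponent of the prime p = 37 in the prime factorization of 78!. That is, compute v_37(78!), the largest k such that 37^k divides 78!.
v_37(78!) = 2

Legendre's formula: v_p(n!) = Σ_{k ≥ 1} ⌊n / p^k⌋. For p = 37, n = 78, the terms are:
  ⌊78/37^1⌋ = ⌊78/37⌋ = 2
(the next term ⌊78/37^2⌋ = 0, terminating the sum). Summing: v_37(78!) = 2 = 2.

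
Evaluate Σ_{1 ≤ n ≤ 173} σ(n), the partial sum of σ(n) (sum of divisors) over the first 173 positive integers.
Σ_{n ≤ 173} σ(n) = 24604

Compute σ(n) for each 1 ≤ n ≤ 173: σ(1) = 1, σ(2) = 3, σ(3) = 4, σ(4) = 7, σ(5) = 6, σ(6) = 12, σ(7) = 8, σ(8) = 15, σ(9) = 13, σ(10) = 18, σ(11) = 12, σ(12) = 28, σ(13) = 14, σ(14) = 24, σ(15) = 24, σ(16) = 31, σ(17) = 18, σ(18) = 39, σ(19) = 20, σ(20) = 42, σ(21) = 32, σ(22) = 36, σ(23) = 24, σ(24) = 60, σ(25) = 31, σ(26) = 42, σ(27) = 40, σ(28) = 56, σ(29) = 30, σ(30) = 72, σ(31) = 32, σ(32) = 63, σ(33) = 48, σ(34) = 54, σ(35) = 48, σ(36) = 91, σ(37) = 38, σ(38) = 60, σ(39) = 56, σ(40) = 90, σ(41) = 42, σ(42) = 96, σ(43) = 44, σ(44) = 84, σ(45) = 78, σ(46) = 72, σ(47) = 48, σ(48) = 124, σ(49) = 57, σ(50) = 93, σ(51) = 72, σ(52) = 98, σ(53) = 54, σ(54) = 120, σ(55) = 72, σ(56) = 120, σ(57) = 80, σ(58) = 90, σ(59) = 60, σ(60) = 168, σ(61) = 62, σ(62) = 96, σ(63) = 104, σ(64) = 127, σ(65) = 84, σ(66) = 144, σ(67) = 68, σ(68) = 126, σ(69) = 96, σ(70) = 144, σ(71) = 72, σ(72) = 195, σ(73) = 74, σ(74) = 114, σ(75) = 124, σ(76) = 140, σ(77) = 96, σ(78) = 168, σ(79) = 80, σ(80) = 186, σ(81) = 121, σ(82) = 126, σ(83) = 84, σ(84) = 224, σ(85) = 108, σ(86) = 132, σ(87) = 120, σ(88) = 180, σ(89) = 90, σ(90) = 234, σ(91) = 112, σ(92) = 168, σ(93) = 128, σ(94) = 144, σ(95) = 120, σ(96) = 252, σ(97) = 98, σ(98) = 171, σ(99) = 156, σ(100) = 217, σ(101) = 102, σ(102) = 216, σ(103) = 104, σ(104) = 210, σ(105) = 192, σ(106) = 162, σ(107) = 108, σ(108) = 280, σ(109) = 110, σ(110) = 216, σ(111) = 152, σ(112) = 248, σ(113) = 114, σ(114) = 240, σ(115) = 144, σ(116) = 210, σ(117) = 182, σ(118) = 180, σ(119) = 144, σ(120) = 360, σ(121) = 133, σ(122) = 186, σ(123) = 168, σ(124) = 224, σ(125) = 156, σ(126) = 312, σ(127) = 128, σ(128) = 255, σ(129) = 176, σ(130) = 252, σ(131) = 132, σ(132) = 336, σ(133) = 160, σ(134) = 204, σ(135) = 240, σ(136) = 270, σ(137) = 138, σ(138) = 288, σ(139) = 140, σ(140) = 336, σ(141) = 192, σ(142) = 216, σ(143) = 168, σ(144) = 403, σ(145) = 180, σ(146) = 222, σ(147) = 228, σ(148) = 266, σ(149) = 150, σ(150) = 372, σ(151) = 152, σ(152) = 300, σ(153) = 234, σ(154) = 288, σ(155) = 192, σ(156) = 392, σ(157) = 158, σ(158) = 240, σ(159) = 216, σ(160) = 378, σ(161) = 192, σ(162) = 363, σ(163) = 164, σ(164) = 294, σ(165) = 288, σ(166) = 252, σ(167) = 168, σ(168) = 480, σ(169) = 183, σ(170) = 324, σ(171) = 260, σ(172) = 308, σ(173) = 174. Summing all 173 values: 24604. (Average order: Σ_{n ≤ x} σ(n) ~ (π²/12) x². For x = 173, (π²/12)·173² ≈ 24615.62.)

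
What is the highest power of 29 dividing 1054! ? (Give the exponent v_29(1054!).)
v_29(1054!) = 37

Legendre's formula: v_p(n!) = Σ_{k ≥ 1} ⌊n / p^k⌋. For p = 29, n = 1054, the terms are:
  ⌊1054/29^1⌋ = ⌊1054/29⌋ = 36
  ⌊1054/29^2⌋ = ⌊1054/841⌋ = 1
(the next term ⌊1054/29^3⌋ = 0, terminating the sum). Summing: v_29(1054!) = 36 + 1 = 37.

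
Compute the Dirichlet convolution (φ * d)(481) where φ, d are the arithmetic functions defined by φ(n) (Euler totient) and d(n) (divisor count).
(φ * d)(481) = 532

Divisors of 481: [1, 13, 37, 481]. For each d | 481:
  d = 1: φ(1) · d(481/1) = 1 · 4 = 4
  d = 13: φ(13) · d(481/13) = 12 · 2 = 24
  d = 37: φ(37) · d(481/37) = 36 · 2 = 72
  d = 481: φ(481) · d(481/481) = 432 · 1 = 432
Summing: (φ * d)(481) = 4 + 24 + 72 + 432 = 532.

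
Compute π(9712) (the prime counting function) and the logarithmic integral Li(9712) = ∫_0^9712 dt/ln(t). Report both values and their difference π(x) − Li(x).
π(9712) = 1197;  Li(9712) ≈ 1214.82;  π(x) − Li(x) ≈ -17.82.

Direct count of primes ≤ 9712 gives π(9712) = 1197. Numerical evaluation of the logarithmic integral gives Li(9712) ≈ 1214.82. The difference π(x) − Li(x) ≈ -17.82 is typically negative for small/moderate x (Li(x) overestimates), though Littlewood's theorem shows this sign changes infinitely often.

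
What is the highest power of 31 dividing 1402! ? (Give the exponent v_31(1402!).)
v_31(1402!) = 46

Legendre's formula: v_p(n!) = Σ_{k ≥ 1} ⌊n / p^k⌋. For p = 31, n = 1402, the terms are:
  ⌊1402/31^1⌋ = ⌊1402/31⌋ = 45
  ⌊1402/31^2⌋ = ⌊1402/961⌋ = 1
(the next term ⌊1402/31^3⌋ = 0, terminating the sum). Summing: v_31(1402!) = 45 + 1 = 46.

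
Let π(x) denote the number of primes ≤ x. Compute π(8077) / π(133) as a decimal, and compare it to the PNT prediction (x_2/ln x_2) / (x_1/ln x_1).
π(8077)/π(133) = 1014/32 ≈ 31.6875;  PNT prediction ≈ 33.0104.

π(133) = 32 and π(8077) = 1014, so π(8077)/π(133) ≈ 31.6875. The PNT-predicted ratio is (8077/ln(8077)) / (133/ln(133)) ≈ 33.0104. The two agree to within a few percent, as expected.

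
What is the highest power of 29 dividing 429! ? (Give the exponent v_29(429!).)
v_29(429!) = 14

Legendre's formula: v_p(n!) = Σ_{k ≥ 1} ⌊n / p^k⌋. For p = 29, n = 429, the terms are:
  ⌊429/29^1⌋ = ⌊429/29⌋ = 14
(the next term ⌊429/29^2⌋ = 0, terminating the sum). Summing: v_29(429!) = 14 = 14.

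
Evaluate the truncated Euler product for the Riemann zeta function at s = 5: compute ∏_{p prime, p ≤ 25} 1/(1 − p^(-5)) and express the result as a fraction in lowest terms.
∏ = 582482264223124461788463317320875/561738592476112179351889397970176

The primes p ≤ 25 are [2, 3, 5, 7, 11, 13, 17, 19, 23]. For each prime, (1 − 1/p^5)^(-1) = p^5 / (p^5 − 1). The product is (1 − 1/2^5)^(-1), (1 − 1/3^5)^(-1), (1 − 1/5^5)^(-1), (1 − 1/7^5)^(-1), (1 − 1/11^5)^(-1), (1 − 1/13^5)^(-1), (1 − 1/17^5)^(-1), (1 − 1/19^5)^(-1), (1 − 1/23^5)^(-1) = ∏ p^5 / (p^5 − 1) = 582482264223124461788463317320875/561738592476112179351889397970176.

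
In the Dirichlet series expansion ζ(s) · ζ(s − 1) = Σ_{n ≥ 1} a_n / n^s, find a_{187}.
σ(187) = 216

In the product (Σ m^0/m^s)(Σ k / k^s) = Σ (Σ_{d | n} d) / n^s, the coefficient of 1/n^s is σ(n) = Σ_{d | n} d. For n = 187, divisors are [1, 11, 17, 187]; summing: σ(187) = 216.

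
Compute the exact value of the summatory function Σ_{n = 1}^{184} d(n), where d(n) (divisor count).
Σ_{n ≤ 184} d(n) = 993

Compute d(n) for each 1 ≤ n ≤ 184: d(1) = 1, d(2) = 2, d(3) = 2, d(4) = 3, d(5) = 2, d(6) = 4, d(7) = 2, d(8) = 4, d(9) = 3, d(10) = 4, d(11) = 2, d(12) = 6, d(13) = 2, d(14) = 4, d(15) = 4, d(16) = 5, d(17) = 2, d(18) = 6, d(19) = 2, d(20) = 6, d(21) = 4, d(22) = 4, d(23) = 2, d(24) = 8, d(25) = 3, d(26) = 4, d(27) = 4, d(28) = 6, d(29) = 2, d(30) = 8, d(31) = 2, d(32) = 6, d(33) = 4, d(34) = 4, d(35) = 4, d(36) = 9, d(37) = 2, d(38) = 4, d(39) = 4, d(40) = 8, d(41) = 2, d(42) = 8, d(43) = 2, d(44) = 6, d(45) = 6, d(46) = 4, d(47) = 2, d(48) = 10, d(49) = 3, d(50) = 6, d(51) = 4, d(52) = 6, d(53) = 2, d(54) = 8, d(55) = 4, d(56) = 8, d(57) = 4, d(58) = 4, d(59) = 2, d(60) = 12, d(61) = 2, d(62) = 4, d(63) = 6, d(64) = 7, d(65) = 4, d(66) = 8, d(67) = 2, d(68) = 6, d(69) = 4, d(70) = 8, d(71) = 2, d(72) = 12, d(73) = 2, d(74) = 4, d(75) = 6, d(76) = 6, d(77) = 4, d(78) = 8, d(79) = 2, d(80) = 10, d(81) = 5, d(82) = 4, d(83) = 2, d(84) = 12, d(85) = 4, d(86) = 4, d(87) = 4, d(88) = 8, d(89) = 2, d(90) = 12, d(91) = 4, d(92) = 6, d(93) = 4, d(94) = 4, d(95) = 4, d(96) = 12, d(97) = 2, d(98) = 6, d(99) = 6, d(100) = 9, d(101) = 2, d(102) = 8, d(103) = 2, d(104) = 8, d(105) = 8, d(106) = 4, d(107) = 2, d(108) = 12, d(109) = 2, d(110) = 8, d(111) = 4, d(112) = 10, d(113) = 2, d(114) = 8, d(115) = 4, d(116) = 6, d(117) = 6, d(118) = 4, d(119) = 4, d(120) = 16, d(121) = 3, d(122) = 4, d(123) = 4, d(124) = 6, d(125) = 4, d(126) = 12, d(127) = 2, d(128) = 8, d(129) = 4, d(130) = 8, d(131) = 2, d(132) = 12, d(133) = 4, d(134) = 4, d(135) = 8, d(136) = 8, d(137) = 2, d(138) = 8, d(139) = 2, d(140) = 12, d(141) = 4, d(142) = 4, d(143) = 4, d(144) = 15, d(145) = 4, d(146) = 4, d(147) = 6, d(148) = 6, d(149) = 2, d(150) = 12, d(151) = 2, d(152) = 8, d(153) = 6, d(154) = 8, d(155) = 4, d(156) = 12, d(157) = 2, d(158) = 4, d(159) = 4, d(160) = 12, d(161) = 4, d(162) = 10, d(163) = 2, d(164) = 6, d(165) = 8, d(166) = 4, d(167) = 2, d(168) = 16, d(169) = 3, d(170) = 8, d(171) = 6, d(172) = 6, d(173) = 2, d(174) = 8, d(175) = 6, d(176) = 10, d(177) = 4, d(178) = 4, d(179) = 2, d(180) = 18, d(181) = 2, d(182) = 8, d(183) = 4, d(184) = 8. Summing all 184 values: 993. (Dirichlet's divisor formula: Σ_{n ≤ x} d(n) = x ln(x) + (2γ − 1) x + O(√x). For x = 184, the asymptotic estimate is ≈ 987.96.)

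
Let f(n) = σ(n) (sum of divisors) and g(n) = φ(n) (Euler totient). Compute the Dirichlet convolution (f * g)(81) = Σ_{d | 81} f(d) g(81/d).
(σ * φ)(81) = 405

Divisors of 81: [1, 3, 9, 27, 81]. For each d | 81:
  d = 1: σ(1) · φ(81/1) = 1 · 54 = 54
  d = 3: σ(3) · φ(81/3) = 4 · 18 = 72
  d = 9: σ(9) · φ(81/9) = 13 · 6 = 78
  d = 27: σ(27) · φ(81/27) = 40 · 2 = 80
  d = 81: σ(81) · φ(81/81) = 121 · 1 = 121
Summing: (σ * φ)(81) = 54 + 72 + 78 + 80 + 121 = 405.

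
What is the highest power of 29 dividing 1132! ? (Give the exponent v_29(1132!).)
v_29(1132!) = 40

Legendre's formula: v_p(n!) = Σ_{k ≥ 1} ⌊n / p^k⌋. For p = 29, n = 1132, the terms are:
  ⌊1132/29^1⌋ = ⌊1132/29⌋ = 39
  ⌊1132/29^2⌋ = ⌊1132/841⌋ = 1
(the next term ⌊1132/29^3⌋ = 0, terminating the sum). Summing: v_29(1132!) = 39 + 1 = 40.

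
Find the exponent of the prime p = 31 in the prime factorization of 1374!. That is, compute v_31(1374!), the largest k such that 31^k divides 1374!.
v_31(1374!) = 45

Legendre's formula: v_p(n!) = Σ_{k ≥ 1} ⌊n / p^k⌋. For p = 31, n = 1374, the terms are:
  ⌊1374/31^1⌋ = ⌊1374/31⌋ = 44
  ⌊1374/31^2⌋ = ⌊1374/961⌋ = 1
(the next term ⌊1374/31^3⌋ = 0, terminating the sum). Summing: v_31(1374!) = 44 + 1 = 45.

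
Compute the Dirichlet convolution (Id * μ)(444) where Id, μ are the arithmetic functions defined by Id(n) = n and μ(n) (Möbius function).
(Id * μ)(444) = 144

Divisors of 444: [1, 2, 3, 4, 6, 12, 37, 74, 111, 148, 222, 444]. For each d | 444:
  d = 1: Id(1) · μ(444/1) = 1 · 0 = 0
  d = 2: Id(2) · μ(444/2) = 2 · -1 = -2
  d = 3: Id(3) · μ(444/3) = 3 · 0 = 0
  d = 4: Id(4) · μ(444/4) = 4 · 1 = 4
  d = 6: Id(6) · μ(444/6) = 6 · 1 = 6
  d = 12: Id(12) · μ(444/12) = 12 · -1 = -12
  d = 37: Id(37) · μ(444/37) = 37 · 0 = 0
  d = 74: Id(74) · μ(444/74) = 74 · 1 = 74
  d = 111: Id(111) · μ(444/111) = 111 · 0 = 0
  d = 148: Id(148) · μ(444/148) = 148 · -1 = -148
  d = 222: Id(222) · μ(444/222) = 222 · -1 = -222
  d = 444: Id(444) · μ(444/444) = 444 · 1 = 444
Summing: (Id * μ)(444) = 0 + -2 + 0 + 4 + 6 + -12 + 0 + 74 + 0 + -148 + -222 + 444 = 144.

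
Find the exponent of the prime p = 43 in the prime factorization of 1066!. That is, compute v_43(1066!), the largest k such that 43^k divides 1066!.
v_43(1066!) = 24

Legendre's formula: v_p(n!) = Σ_{k ≥ 1} ⌊n / p^k⌋. For p = 43, n = 1066, the terms are:
  ⌊1066/43^1⌋ = ⌊1066/43⌋ = 24
(the next term ⌊1066/43^2⌋ = 0, terminating the sum). Summing: v_43(1066!) = 24 = 24.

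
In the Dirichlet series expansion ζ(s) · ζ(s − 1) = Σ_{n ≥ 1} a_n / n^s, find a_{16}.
σ(16) = 31

In the product (Σ m^0/m^s)(Σ k / k^s) = Σ (Σ_{d | n} d) / n^s, the coefficient of 1/n^s is σ(n) = Σ_{d | n} d. For n = 16, divisors are [1, 2, 4, 8, 16]; summing: σ(16) = 31.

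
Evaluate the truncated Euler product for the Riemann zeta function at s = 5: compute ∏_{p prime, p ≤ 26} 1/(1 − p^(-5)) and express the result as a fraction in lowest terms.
∏ = 582482264223124461788463317320875/561738592476112179351889397970176

The primes p ≤ 26 are [2, 3, 5, 7, 11, 13, 17, 19, 23]. For each prime, (1 − 1/p^5)^(-1) = p^5 / (p^5 − 1). The product is (1 − 1/2^5)^(-1), (1 − 1/3^5)^(-1), (1 − 1/5^5)^(-1), (1 − 1/7^5)^(-1), (1 − 1/11^5)^(-1), (1 − 1/13^5)^(-1), (1 − 1/17^5)^(-1), (1 − 1/19^5)^(-1), (1 − 1/23^5)^(-1) = ∏ p^5 / (p^5 − 1) = 582482264223124461788463317320875/561738592476112179351889397970176.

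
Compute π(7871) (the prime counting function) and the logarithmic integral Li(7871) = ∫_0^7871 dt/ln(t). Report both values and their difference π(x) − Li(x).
π(7871) = 993;  Li(7871) ≈ 1012.05;  π(x) − Li(x) ≈ -19.05.

Direct count of primes ≤ 7871 gives π(7871) = 993. Numerical evaluation of the logarithmic integral gives Li(7871) ≈ 1012.05. The difference π(x) − Li(x) ≈ -19.05 is typically negative for small/moderate x (Li(x) overestimates), though Littlewood's theorem shows this sign changes infinitely often.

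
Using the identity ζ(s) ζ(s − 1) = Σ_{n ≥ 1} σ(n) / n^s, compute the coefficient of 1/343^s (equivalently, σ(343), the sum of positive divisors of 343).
σ(343) = 400

In the product (Σ m^0/m^s)(Σ k / k^s) = Σ (Σ_{d | n} d) / n^s, the coefficient of 1/n^s is σ(n) = Σ_{d | n} d. For n = 343, divisors are [1, 7, 49, 343]; summing: σ(343) = 400.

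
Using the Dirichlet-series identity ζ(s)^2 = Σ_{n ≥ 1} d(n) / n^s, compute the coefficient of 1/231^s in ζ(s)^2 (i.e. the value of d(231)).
d(231) = 8

ζ(s)^2 = (Σ 1/m^s)(Σ 1/k^s). The coefficient of 1/n^s in the product is the number of ordered pairs (m, k) with mk = n, which equals d(n). For n = 231, divisors are [1, 3, 7, 11, 21, 33, 77, 231], so d(231) = 8.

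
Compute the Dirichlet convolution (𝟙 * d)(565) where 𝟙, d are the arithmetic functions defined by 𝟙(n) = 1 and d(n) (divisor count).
(𝟙 * d)(565) = 9

Divisors of 565: [1, 5, 113, 565]. For each d | 565:
  d = 1: 𝟙(1) · d(565/1) = 1 · 4 = 4
  d = 5: 𝟙(5) · d(565/5) = 1 · 2 = 2
  d = 113: 𝟙(113) · d(565/113) = 1 · 2 = 2
  d = 565: 𝟙(565) · d(565/565) = 1 · 1 = 1
Summing: (𝟙 * d)(565) = 4 + 2 + 2 + 1 = 9.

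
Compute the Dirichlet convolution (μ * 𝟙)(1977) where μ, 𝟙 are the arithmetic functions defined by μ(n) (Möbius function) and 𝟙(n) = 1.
(μ * 𝟙)(1977) = 0

Divisors of 1977: [1, 3, 659, 1977]. For each d | 1977:
  d = 1: μ(1) · 𝟙(1977/1) = 1 · 1 = 1
  d = 3: μ(3) · 𝟙(1977/3) = -1 · 1 = -1
  d = 659: μ(659) · 𝟙(1977/659) = -1 · 1 = -1
  d = 1977: μ(1977) · 𝟙(1977/1977) = 1 · 1 = 1
Summing: (μ * 𝟙)(1977) = 1 + -1 + -1 + 1 = 0.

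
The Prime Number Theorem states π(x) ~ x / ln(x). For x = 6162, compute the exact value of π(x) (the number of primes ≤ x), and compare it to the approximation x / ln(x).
π(6162) = 802;  x/ln(x) ≈ 706.15;  relative error ≈ 11.95%.

Directly count primes up to 6162: π(6162) = 802. The PNT approximation gives 6162/ln(6162) ≈ 6162/8.72616 ≈ 706.15. Relative error (π(x) − x/ln(x)) / π(x) ≈ 11.95%; the approximation is known to undercount slightly (Li(x) is a better estimate).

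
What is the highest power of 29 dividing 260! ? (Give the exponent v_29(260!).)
v_29(260!) = 8

Legendre's formula: v_p(n!) = Σ_{k ≥ 1} ⌊n / p^k⌋. For p = 29, n = 260, the terms are:
  ⌊260/29^1⌋ = ⌊260/29⌋ = 8
(the next term ⌊260/29^2⌋ = 0, terminating the sum). Summing: v_29(260!) = 8 = 8.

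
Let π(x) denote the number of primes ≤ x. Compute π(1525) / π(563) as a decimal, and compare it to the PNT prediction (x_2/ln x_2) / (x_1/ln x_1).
π(1525)/π(563) = 241/103 ≈ 2.3398;  PNT prediction ≈ 2.3405.

π(563) = 103 and π(1525) = 241, so π(1525)/π(563) ≈ 2.3398. The PNT-predicted ratio is (1525/ln(1525)) / (563/ln(563)) ≈ 2.3405. The two agree to within a few percent, as expected.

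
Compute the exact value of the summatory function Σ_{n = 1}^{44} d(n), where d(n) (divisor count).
Σ_{n ≤ 44} d(n) = 176

Compute d(n) for each 1 ≤ n ≤ 44: d(1) = 1, d(2) = 2, d(3) = 2, d(4) = 3, d(5) = 2, d(6) = 4, d(7) = 2, d(8) = 4, d(9) = 3, d(10) = 4, d(11) = 2, d(12) = 6, d(13) = 2, d(14) = 4, d(15) = 4, d(16) = 5, d(17) = 2, d(18) = 6, d(19) = 2, d(20) = 6, d(21) = 4, d(22) = 4, d(23) = 2, d(24) = 8, d(25) = 3, d(26) = 4, d(27) = 4, d(28) = 6, d(29) = 2, d(30) = 8, d(31) = 2, d(32) = 6, d(33) = 4, d(34) = 4, d(35) = 4, d(36) = 9, d(37) = 2, d(38) = 4, d(39) = 4, d(40) = 8, d(41) = 2, d(42) = 8, d(43) = 2, d(44) = 6. Summing all 44 values: 176. (Dirichlet's divisor formula: Σ_{n ≤ x} d(n) = x ln(x) + (2γ − 1) x + O(√x). For x = 44, the asymptotic estimate is ≈ 173.30.)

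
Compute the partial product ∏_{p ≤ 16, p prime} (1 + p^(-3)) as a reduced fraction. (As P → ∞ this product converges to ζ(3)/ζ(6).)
∏ = 431631936/365525875

The primes p ≤ 16 are [2, 3, 5, 7, 11, 13]. For each, (1 + 1/p^3) = (p^3 + 1)/p^3. Multiplying these fractions over p ∈ [2, 3, 5, 7, 11, 13] gives 431631936/365525875. (In the limit P → ∞ this tends to ζ(3)/ζ(6).)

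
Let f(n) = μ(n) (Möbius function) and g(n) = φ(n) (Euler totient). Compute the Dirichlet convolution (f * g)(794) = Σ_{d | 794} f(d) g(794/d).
(μ * φ)(794) = 0

Divisors of 794: [1, 2, 397, 794]. For each d | 794:
  d = 1: μ(1) · φ(794/1) = 1 · 396 = 396
  d = 2: μ(2) · φ(794/2) = -1 · 396 = -396
  d = 397: μ(397) · φ(794/397) = -1 · 1 = -1
  d = 794: μ(794) · φ(794/794) = 1 · 1 = 1
Summing: (μ * φ)(794) = 396 + -396 + -1 + 1 = 0.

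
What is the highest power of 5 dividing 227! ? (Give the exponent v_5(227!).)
v_5(227!) = 55

Legendre's formula: v_p(n!) = Σ_{k ≥ 1} ⌊n / p^k⌋. For p = 5, n = 227, the terms are:
  ⌊227/5^1⌋ = ⌊227/5⌋ = 45
  ⌊227/5^2⌋ = ⌊227/25⌋ = 9
  ⌊227/5^3⌋ = ⌊227/125⌋ = 1
(the next term ⌊227/5^4⌋ = 0, terminating the sum). Summing: v_5(227!) = 45 + 9 + 1 = 55.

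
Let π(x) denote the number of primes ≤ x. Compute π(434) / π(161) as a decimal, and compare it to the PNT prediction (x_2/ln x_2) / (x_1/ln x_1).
π(434)/π(161) = 84/37 ≈ 2.2703;  PNT prediction ≈ 2.2555.

π(161) = 37 and π(434) = 84, so π(434)/π(161) ≈ 2.2703. The PNT-predicted ratio is (434/ln(434)) / (161/ln(161)) ≈ 2.2555. The two agree to within a few percent, as expected.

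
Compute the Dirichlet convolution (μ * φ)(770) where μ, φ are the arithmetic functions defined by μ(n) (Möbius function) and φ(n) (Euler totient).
(μ * φ)(770) = 0

Divisors of 770: [1, 2, 5, 7, 10, 11, 14, 22, 35, 55, 70, 77, 110, 154, 385, 770]. For each d | 770:
  d = 1: μ(1) · φ(770/1) = 1 · 240 = 240
  d = 2: μ(2) · φ(770/2) = -1 · 240 = -240
  d = 5: μ(5) · φ(770/5) = -1 · 60 = -60
  d = 7: μ(7) · φ(770/7) = -1 · 40 = -40
  d = 10: μ(10) · φ(770/10) = 1 · 60 = 60
  d = 11: μ(11) · φ(770/11) = -1 · 24 = -24
  d = 14: μ(14) · φ(770/14) = 1 · 40 = 40
  d = 22: μ(22) · φ(770/22) = 1 · 24 = 24
  d = 35: μ(35) · φ(770/35) = 1 · 10 = 10
  d = 55: μ(55) · φ(770/55) = 1 · 6 = 6
  d = 70: μ(70) · φ(770/70) = -1 · 10 = -10
  d = 77: μ(77) · φ(770/77) = 1 · 4 = 4
  d = 110: μ(110) · φ(770/110) = -1 · 6 = -6
  d = 154: μ(154) · φ(770/154) = -1 · 4 = -4
  d = 385: μ(385) · φ(770/385) = -1 · 1 = -1
  d = 770: μ(770) · φ(770/770) = 1 · 1 = 1
Summing: (μ * φ)(770) = 240 + -240 + -60 + -40 + 60 + -24 + 40 + 24 + 10 + 6 + -10 + 4 + -6 + -4 + -1 + 1 = 0.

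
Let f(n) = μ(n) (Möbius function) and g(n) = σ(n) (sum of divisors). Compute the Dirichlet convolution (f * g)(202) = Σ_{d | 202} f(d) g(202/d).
(μ * σ)(202) = 202

Divisors of 202: [1, 2, 101, 202]. For each d | 202:
  d = 1: μ(1) · σ(202/1) = 1 · 306 = 306
  d = 2: μ(2) · σ(202/2) = -1 · 102 = -102
  d = 101: μ(101) · σ(202/101) = -1 · 3 = -3
  d = 202: μ(202) · σ(202/202) = 1 · 1 = 1
Summing: (μ * σ)(202) = 306 + -102 + -3 + 1 = 202.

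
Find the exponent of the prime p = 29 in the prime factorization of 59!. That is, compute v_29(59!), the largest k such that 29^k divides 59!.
v_29(59!) = 2

Legendre's formula: v_p(n!) = Σ_{k ≥ 1} ⌊n / p^k⌋. For p = 29, n = 59, the terms are:
  ⌊59/29^1⌋ = ⌊59/29⌋ = 2
(the next term ⌊59/29^2⌋ = 0, terminating the sum). Summing: v_29(59!) = 2 = 2.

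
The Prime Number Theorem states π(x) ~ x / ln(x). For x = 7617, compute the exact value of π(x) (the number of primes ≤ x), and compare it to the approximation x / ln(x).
π(7617) = 967;  x/ln(x) ≈ 852.19;  relative error ≈ 11.87%.

Directly count primes up to 7617: π(7617) = 967. The PNT approximation gives 7617/ln(7617) ≈ 7617/8.93814 ≈ 852.19. Relative error (π(x) − x/ln(x)) / π(x) ≈ 11.87%; the approximation is known to undercount slightly (Li(x) is a better estimate).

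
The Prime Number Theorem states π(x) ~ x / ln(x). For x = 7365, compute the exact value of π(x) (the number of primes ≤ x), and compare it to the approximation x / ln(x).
π(7365) = 937;  x/ln(x) ≈ 827.11;  relative error ≈ 11.73%.

Directly count primes up to 7365: π(7365) = 937. The PNT approximation gives 7365/ln(7365) ≈ 7365/8.90449 ≈ 827.11. Relative error (π(x) − x/ln(x)) / π(x) ≈ 11.73%; the approximation is known to undercount slightly (Li(x) is a better estimate).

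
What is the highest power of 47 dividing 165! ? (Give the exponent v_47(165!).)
v_47(165!) = 3

Legendre's formula: v_p(n!) = Σ_{k ≥ 1} ⌊n / p^k⌋. For p = 47, n = 165, the terms are:
  ⌊165/47^1⌋ = ⌊165/47⌋ = 3
(the next term ⌊165/47^2⌋ = 0, terminating the sum). Summing: v_47(165!) = 3 = 3.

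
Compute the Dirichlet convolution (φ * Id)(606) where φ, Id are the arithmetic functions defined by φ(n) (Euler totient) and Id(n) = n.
(φ * Id)(606) = 3015

Divisors of 606: [1, 2, 3, 6, 101, 202, 303, 606]. For each d | 606:
  d = 1: φ(1) · Id(606/1) = 1 · 606 = 606
  d = 2: φ(2) · Id(606/2) = 1 · 303 = 303
  d = 3: φ(3) · Id(606/3) = 2 · 202 = 404
  d = 6: φ(6) · Id(606/6) = 2 · 101 = 202
  d = 101: φ(101) · Id(606/101) = 100 · 6 = 600
  d = 202: φ(202) · Id(606/202) = 100 · 3 = 300
  d = 303: φ(303) · Id(606/303) = 200 · 2 = 400
  d = 606: φ(606) · Id(606/606) = 200 · 1 = 200
Summing: (φ * Id)(606) = 606 + 303 + 404 + 202 + 600 + 300 + 400 + 200 = 3015.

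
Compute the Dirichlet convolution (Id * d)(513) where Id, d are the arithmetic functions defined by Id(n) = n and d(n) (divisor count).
(Id * d)(513) = 1218

Divisors of 513: [1, 3, 9, 19, 27, 57, 171, 513]. For each d | 513:
  d = 1: Id(1) · d(513/1) = 1 · 8 = 8
  d = 3: Id(3) · d(513/3) = 3 · 6 = 18
  d = 9: Id(9) · d(513/9) = 9 · 4 = 36
  d = 19: Id(19) · d(513/19) = 19 · 4 = 76
  d = 27: Id(27) · d(513/27) = 27 · 2 = 54
  d = 57: Id(57) · d(513/57) = 57 · 3 = 171
  d = 171: Id(171) · d(513/171) = 171 · 2 = 342
  d = 513: Id(513) · d(513/513) = 513 · 1 = 513
Summing: (Id * d)(513) = 8 + 18 + 36 + 76 + 54 + 171 + 342 + 513 = 1218.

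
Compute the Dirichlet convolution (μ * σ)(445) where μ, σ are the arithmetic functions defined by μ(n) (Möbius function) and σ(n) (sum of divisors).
(μ * σ)(445) = 445

Divisors of 445: [1, 5, 89, 445]. For each d | 445:
  d = 1: μ(1) · σ(445/1) = 1 · 540 = 540
  d = 5: μ(5) · σ(445/5) = -1 · 90 = -90
  d = 89: μ(89) · σ(445/89) = -1 · 6 = -6
  d = 445: μ(445) · σ(445/445) = 1 · 1 = 1
Summing: (μ * σ)(445) = 540 + -90 + -6 + 1 = 445.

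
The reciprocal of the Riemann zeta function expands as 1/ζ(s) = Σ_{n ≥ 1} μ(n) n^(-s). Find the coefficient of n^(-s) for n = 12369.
μ(12369) = 1

Factor n = 12369 = 3 · 7 · 19 · 31. μ(n) = 0 if any exponent ≥ 2 (not squarefree); otherwise μ(n) = (−1)^{ω(n)} where ω(n) is the number of distinct prime factors. Applying: μ(12369) = 1.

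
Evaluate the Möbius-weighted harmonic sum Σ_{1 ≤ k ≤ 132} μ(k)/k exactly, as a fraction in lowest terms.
Σ μ(k)/k = -4282394934202784040475989054340166706696769726931/525896479052627740771371797072411912900610967452630

Values of μ(k) for 1 ≤ k ≤ 132: μ(1) = 1, μ(2) = -1, μ(3) = -1, μ(5) = -1, μ(6) = 1, μ(7) = -1, μ(10) = 1, μ(11) = -1, μ(13) = -1, μ(14) = 1, μ(15) = 1, μ(17) = -1, μ(19) = -1, μ(21) = 1, μ(22) = 1, μ(23) = -1, μ(26) = 1, μ(29) = -1, μ(30) = -1, μ(31) = -1, μ(33) = 1, μ(34) = 1, μ(35) = 1, μ(37) = -1, μ(38) = 1, μ(39) = 1, μ(41) = -1, μ(42) = -1, μ(43) = -1, μ(46) = 1, μ(47) = -1, μ(51) = 1, μ(53) = -1, μ(55) = 1, μ(57) = 1, μ(58) = 1, μ(59) = -1, μ(61) = -1, μ(62) = 1, μ(65) = 1, μ(66) = -1, μ(67) = -1, μ(69) = 1, μ(70) = -1, μ(71) = -1, μ(73) = -1, μ(74) = 1, μ(77) = 1, μ(78) = -1, μ(79) = -1, μ(82) = 1, μ(83) = -1, μ(85) = 1, μ(86) = 1, μ(87) = 1, μ(89) = -1, μ(91) = 1, μ(93) = 1, μ(94) = 1, μ(95) = 1, μ(97) = -1, μ(101) = -1, μ(102) = -1, μ(103) = -1, μ(105) = -1, μ(106) = 1, μ(107) = -1, μ(109) = -1, μ(110) = -1, μ(111) = 1, μ(113) = -1, μ(114) = -1, μ(115) = 1, μ(118) = 1, μ(119) = 1, μ(122) = 1, μ(123) = 1, μ(127) = -1, μ(129) = 1, μ(130) = -1, μ(131) = -1, with μ = 0 on non-squarefree integers. Summing μ(k)/k for k where μ(k) ≠ 0 gives -4282394934202784040475989054340166706696769726931/525896479052627740771371797072411912900610967452630 ≈ -0.0081. (PNT ⟺ this sum → 0 as n → ∞.)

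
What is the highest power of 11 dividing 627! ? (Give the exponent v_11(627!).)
v_11(627!) = 62

Legendre's formula: v_p(n!) = Σ_{k ≥ 1} ⌊n / p^k⌋. For p = 11, n = 627, the terms are:
  ⌊627/11^1⌋ = ⌊627/11⌋ = 57
  ⌊627/11^2⌋ = ⌊627/121⌋ = 5
(the next term ⌊627/11^3⌋ = 0, terminating the sum). Summing: v_11(627!) = 57 + 5 = 62.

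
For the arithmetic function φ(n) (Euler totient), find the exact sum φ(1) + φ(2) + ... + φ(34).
Σ_{n ≤ 34} φ(n) = 360

Compute φ(n) for each 1 ≤ n ≤ 34: φ(1) = 1, φ(2) = 1, φ(3) = 2, φ(4) = 2, φ(5) = 4, φ(6) = 2, φ(7) = 6, φ(8) = 4, φ(9) = 6, φ(10) = 4, φ(11) = 10, φ(12) = 4, φ(13) = 12, φ(14) = 6, φ(15) = 8, φ(16) = 8, φ(17) = 16, φ(18) = 6, φ(19) = 18, φ(20) = 8, φ(21) = 12, φ(22) = 10, φ(23) = 22, φ(24) = 8, φ(25) = 20, φ(26) = 12, φ(27) = 18, φ(28) = 12, φ(29) = 28, φ(30) = 8, φ(31) = 30, φ(32) = 16, φ(33) = 20, φ(34) = 16. Summing all 34 values: 360. (Average order: Σ_{n ≤ x} φ(n) ~ (3/π²) x². For x = 34, (3/π²)·34² ≈ 351.38.)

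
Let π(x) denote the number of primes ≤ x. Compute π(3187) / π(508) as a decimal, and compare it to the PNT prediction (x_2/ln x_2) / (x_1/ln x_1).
π(3187)/π(508) = 451/96 ≈ 4.6979;  PNT prediction ≈ 4.8455.

π(508) = 96 and π(3187) = 451, so π(3187)/π(508) ≈ 4.6979. The PNT-predicted ratio is (3187/ln(3187)) / (508/ln(508)) ≈ 4.8455. The two agree to within a few percent, as expected.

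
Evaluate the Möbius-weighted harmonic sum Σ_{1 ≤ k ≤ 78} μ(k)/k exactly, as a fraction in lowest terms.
Σ μ(k)/k = -34226814962907926308826941/2715312039949934943374754898

Values of μ(k) for 1 ≤ k ≤ 78: μ(1) = 1, μ(2) = -1, μ(3) = -1, μ(5) = -1, μ(6) = 1, μ(7) = -1, μ(10) = 1, μ(11) = -1, μ(13) = -1, μ(14) = 1, μ(15) = 1, μ(17) = -1, μ(19) = -1, μ(21) = 1, μ(22) = 1, μ(23) = -1, μ(26) = 1, μ(29) = -1, μ(30) = -1, μ(31) = -1, μ(33) = 1, μ(34) = 1, μ(35) = 1, μ(37) = -1, μ(38) = 1, μ(39) = 1, μ(41) = -1, μ(42) = -1, μ(43) = -1, μ(46) = 1, μ(47) = -1, μ(51) = 1, μ(53) = -1, μ(55) = 1, μ(57) = 1, μ(58) = 1, μ(59) = -1, μ(61) = -1, μ(62) = 1, μ(65) = 1, μ(66) = -1, μ(67) = -1, μ(69) = 1, μ(70) = -1, μ(71) = -1, μ(73) = -1, μ(74) = 1, μ(77) = 1, μ(78) = -1, with μ = 0 on non-squarefree integers. Summing μ(k)/k for k where μ(k) ≠ 0 gives -34226814962907926308826941/2715312039949934943374754898 ≈ -0.0126. (PNT ⟺ this sum → 0 as n → ∞.)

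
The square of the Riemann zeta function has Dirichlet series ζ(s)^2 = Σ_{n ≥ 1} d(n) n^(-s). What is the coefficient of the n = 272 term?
d(272) = 10

ζ(s)^2 = (Σ 1/m^s)(Σ 1/k^s). The coefficient of 1/n^s in the product is the number of ordered pairs (m, k) with mk = n, which equals d(n). For n = 272, divisors are [1, 2, 4, 8, 16, 17, 34, 68, 136, 272], so d(272) = 10.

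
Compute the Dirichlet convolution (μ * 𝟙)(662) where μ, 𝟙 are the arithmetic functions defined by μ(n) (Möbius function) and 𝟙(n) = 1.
(μ * 𝟙)(662) = 0

Divisors of 662: [1, 2, 331, 662]. For each d | 662:
  d = 1: μ(1) · 𝟙(662/1) = 1 · 1 = 1
  d = 2: μ(2) · 𝟙(662/2) = -1 · 1 = -1
  d = 331: μ(331) · 𝟙(662/331) = -1 · 1 = -1
  d = 662: μ(662) · 𝟙(662/662) = 1 · 1 = 1
Summing: (μ * 𝟙)(662) = 1 + -1 + -1 + 1 = 0.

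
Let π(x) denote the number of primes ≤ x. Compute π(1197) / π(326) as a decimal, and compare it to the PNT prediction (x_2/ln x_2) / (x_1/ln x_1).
π(1197)/π(326) = 196/66 ≈ 2.9697;  PNT prediction ≈ 2.9980.

π(326) = 66 and π(1197) = 196, so π(1197)/π(326) ≈ 2.9697. The PNT-predicted ratio is (1197/ln(1197)) / (326/ln(326)) ≈ 2.9980. The two agree to within a few percent, as expected.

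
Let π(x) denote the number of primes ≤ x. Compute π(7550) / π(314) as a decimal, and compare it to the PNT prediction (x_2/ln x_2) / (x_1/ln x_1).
π(7550)/π(314) = 958/65 ≈ 14.7385;  PNT prediction ≈ 15.4818.

π(314) = 65 and π(7550) = 958, so π(7550)/π(314) ≈ 14.7385. The PNT-predicted ratio is (7550/ln(7550)) / (314/ln(314)) ≈ 15.4818. The two agree to within a few percent, as expected.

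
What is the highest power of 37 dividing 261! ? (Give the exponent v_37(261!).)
v_37(261!) = 7

Legendre's formula: v_p(n!) = Σ_{k ≥ 1} ⌊n / p^k⌋. For p = 37, n = 261, the terms are:
  ⌊261/37^1⌋ = ⌊261/37⌋ = 7
(the next term ⌊261/37^2⌋ = 0, terminating the sum). Summing: v_37(261!) = 7 = 7.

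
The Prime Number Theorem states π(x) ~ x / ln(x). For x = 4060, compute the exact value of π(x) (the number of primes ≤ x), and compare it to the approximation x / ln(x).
π(4060) = 560;  x/ln(x) ≈ 488.63;  relative error ≈ 12.74%.

Directly count primes up to 4060: π(4060) = 560. The PNT approximation gives 4060/ln(4060) ≈ 4060/8.30894 ≈ 488.63. Relative error (π(x) − x/ln(x)) / π(x) ≈ 12.74%; the approximation is known to undercount slightly (Li(x) is a better estimate).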